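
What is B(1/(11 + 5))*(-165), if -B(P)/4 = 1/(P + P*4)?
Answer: 2112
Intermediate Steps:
B(P) = -4/(5*P) (B(P) = -4/(P + P*4) = -4/(P + 4*P) = -4*1/(5*P) = -4/(5*P))
B(1/(11 + 5))*(-165) = -4/(5*(1/(11 + 5)))*(-165) = -4/(5*(1/16))*(-165) = -4/(5*1/16)*(-165) = -4/5*16*(-165) = -64/5*(-165) = 2112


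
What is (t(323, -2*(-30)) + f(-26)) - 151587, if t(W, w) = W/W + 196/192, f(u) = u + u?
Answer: -7278575/48 ≈ -1.5164e+5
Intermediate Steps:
f(u) = 2*u
t(W, w) = 97/48 (t(W, w) = 1 + 196*(1/192) = 1 + 49/48 = 97/48)
(t(323, -2*(-30)) + f(-26)) - 151587 = (97/48 + 2*(-26)) - 151587 = (97/48 - 52) - 151587 = -2399/48 - 151587 = -7278575/48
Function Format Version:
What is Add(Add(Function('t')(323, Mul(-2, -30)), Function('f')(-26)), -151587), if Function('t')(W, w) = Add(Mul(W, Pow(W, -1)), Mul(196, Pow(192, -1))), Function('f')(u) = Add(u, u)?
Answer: Rational(-7278575, 48) ≈ -1.5164e+5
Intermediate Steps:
Function('f')(u) = Mul(2, u)
Function('t')(W, w) = Rational(97, 48) (Function('t')(W, w) = Add(1, Mul(196, Rational(1, 192))) = Add(1, Rational(49, 48)) = Rational(97, 48))
Add(Add(Function('t')(323, Mul(-2, -30)), Function('f')(-26)), -151587) = Add(Add(Rational(97, 48), Mul(2, -26)), -151587) = Add(Add(Rational(97, 48), -52), -151587) = Add(Rational(-2399, 48), -151587) = Rational(-7278575, 48)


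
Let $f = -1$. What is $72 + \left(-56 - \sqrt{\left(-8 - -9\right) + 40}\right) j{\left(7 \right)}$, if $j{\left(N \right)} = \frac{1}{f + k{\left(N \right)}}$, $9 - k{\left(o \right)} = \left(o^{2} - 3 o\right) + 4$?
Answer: $\frac{223}{3} + \frac{\sqrt{41}}{24} \approx 74.6$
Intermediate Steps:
$k{\left(o \right)} = 5 - o^{2} + 3 o$ ($k{\left(o \right)} = 9 - \left(\left(o^{2} - 3 o\right) + 4\right) = 9 - \left(4 + o^{2} - 3 o\right) = 5 - o^{2} + 3 o$)
$j{\left(N \right)} = \frac{1}{4 - N^{2} + 3 N}$ ($j{\left(N \right)} = \frac{1}{-1 + \left(5 - N^{2} + 3 N\right)} = \frac{1}{4 - N^{2} + 3 N}$)
$72 + \left(-56 - \sqrt{\left(-8 - -9\right) + 40}\right) j{\left(7 \right)} = 72 + \frac{-56 - \sqrt{\left(-8 - -9\right) + 40}}{4 - 7^{2} + 3 \cdot 7} = 72 + \frac{-56 - \sqrt{\left(-8 + 9\right) + 40}}{4 - 49 + 21} = 72 + \frac{-56 - \sqrt{1 + 40}}{4 - 49 + 21} = 72 + \frac{-56 - \sqrt{41}}{-24} = 72 + \left(-56 - \sqrt{41}\right) \left(- \frac{1}{24}\right) = 72 + \left(\frac{7}{3} + \frac{\sqrt{41}}{24}\right) = \frac{223}{3} + \frac{\sqrt{41}}{24}$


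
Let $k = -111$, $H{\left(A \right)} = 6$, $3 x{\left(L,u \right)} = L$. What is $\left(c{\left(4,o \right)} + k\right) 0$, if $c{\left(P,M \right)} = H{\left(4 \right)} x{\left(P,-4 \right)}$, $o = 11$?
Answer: $0$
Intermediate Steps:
$x{\left(L,u \right)} = \frac{L}{3}$
$c{\left(P,M \right)} = 2 P$ ($c{\left(P,M \right)} = 6 \frac{P}{3} = 2 P$)
$\left(c{\left(4,o \right)} + k\right) 0 = \left(2 \cdot 4 - 111\right) 0 = \left(8 - 111\right) 0 = \left(-103\right) 0 = 0$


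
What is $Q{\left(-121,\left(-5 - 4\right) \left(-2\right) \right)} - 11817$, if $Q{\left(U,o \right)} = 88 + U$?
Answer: $-11850$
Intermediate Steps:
$Q{\left(-121,\left(-5 - 4\right) \left(-2\right) \right)} - 11817 = \left(88 - 121\right) - 11817 = -33 - 11817 = -11850$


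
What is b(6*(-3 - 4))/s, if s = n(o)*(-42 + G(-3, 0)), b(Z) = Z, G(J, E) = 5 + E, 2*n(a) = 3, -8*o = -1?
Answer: 28/37 ≈ 0.75676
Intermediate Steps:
o = 1/8 (o = -1/8*(-1) = 1/8 ≈ 0.12500)
n(a) = 3/2 (n(a) = (1/2)*3 = 3/2)
s = -111/2 (s = 3*(-42 + (5 + 0))/2 = 3*(-42 + 5)/2 = (3/2)*(-37) = -111/2 ≈ -55.500)
b(6*(-3 - 4))/s = (6*(-3 - 4))/(-111/2) = (6*(-7))*(-2/111) = -42*(-2/111) = 28/37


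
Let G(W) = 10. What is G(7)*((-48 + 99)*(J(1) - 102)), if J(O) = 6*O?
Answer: -48960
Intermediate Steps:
G(7)*((-48 + 99)*(J(1) - 102)) = 10*((-48 + 99)*(6*1 - 102)) = 10*(51*(6 - 102)) = 10*(51*(-96)) = 10*(-4896) = -48960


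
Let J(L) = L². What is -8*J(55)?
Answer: -24200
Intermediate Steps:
-8*J(55) = -8*55² = -8*3025 = -24200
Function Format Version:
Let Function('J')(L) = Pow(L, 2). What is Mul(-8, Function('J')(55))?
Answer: -24200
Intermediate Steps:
Mul(-8, Function('J')(55)) = Mul(-8, Pow(55, 2)) = Mul(-8, 3025) = -24200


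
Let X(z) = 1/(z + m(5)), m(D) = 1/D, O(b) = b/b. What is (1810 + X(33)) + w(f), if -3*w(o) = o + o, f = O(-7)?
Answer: 901063/498 ≈ 1809.4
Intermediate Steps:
O(b) = 1
m(D) = 1/D
f = 1
X(z) = 1/(1/5 + z) (X(z) = 1/(z + 1/5) = 1/(1/5 + z))
w(o) = -2*o/3 (w(o) = -(o + o)/3 = -2*o/3)
(1810 + X(33)) + w(f) = (1810 + 5/(1 + 5*33)) - 2/3*1 = (1810 + 5/(1 + 165)) - 2/3 = (1810 + 5/166) - 2/3 = 300465/166 - 2/3 = 901063/498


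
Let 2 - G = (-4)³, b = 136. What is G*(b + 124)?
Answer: 17160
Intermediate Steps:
G = 66 (G = 2 - 1*(-4)³ = 2 - 1*(-64) = 2 + 64 = 66)
G*(b + 124) = 66*(136 + 124) = 66*260 = 17160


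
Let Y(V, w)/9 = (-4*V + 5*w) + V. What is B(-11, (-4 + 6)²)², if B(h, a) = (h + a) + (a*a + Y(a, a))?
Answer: 6561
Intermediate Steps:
Y(V, w) = -27*V + 45*w (Y(V, w) = 9*((-4*V + 5*w) + V) = 9*(-3*V + 5*w) = -27*V + 45*w)
B(h, a) = h + a² + 19*a (B(h, a) = (h + a) + (a*a + (-27*a + 45*a)) = (a + h) + (a² + 18*a) = h + a² + 19*a)
B(-11, (-4 + 6)²)² = (-11 + ((-4 + 6)²)² + 19*(-4 + 6)²)² = (-11 + (2²)² + 19*2²)² = (-11 + 4² + 19*4)² = (-11 + 16 + 76)² = 81² = 6561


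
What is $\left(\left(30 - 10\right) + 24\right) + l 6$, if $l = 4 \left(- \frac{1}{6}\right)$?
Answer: $40$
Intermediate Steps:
$l = - \frac{2}{3}$ ($l = 4 \left(\left(-1\right) \frac{1}{6}\right) = 4 \left(- \frac{1}{6}\right) = - \frac{2}{3} \approx -0.66667$)
$\left(\left(30 - 10\right) + 24\right) + l 6 = \left(\left(30 - 10\right) + 24\right) - 4 = \left(20 + 24\right) - 4 = 44 - 4 = 40$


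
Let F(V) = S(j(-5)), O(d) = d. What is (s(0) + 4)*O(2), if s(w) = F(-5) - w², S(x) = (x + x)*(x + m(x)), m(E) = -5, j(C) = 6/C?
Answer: 944/25 ≈ 37.760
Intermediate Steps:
S(x) = 2*x*(-5 + x) (S(x) = (x + x)*(x - 5) = (2*x)*(-5 + x) = 2*x*(-5 + x))
F(V) = 372/25 (F(V) = 2*(6/(-5))*(-5 + 6/(-5)) = 2*(6*(-⅕))*(-5 + 6*(-⅕)) = 2*(-6/5)*(-5 - 6/5) = 2*(-6/5)*(-31/5) = 372/25)
s(w) = 372/25 - w²
(s(0) + 4)*O(2) = ((372/25 - 1*0²) + 4)*2 = ((372/25 - 1*0) + 4)*2 = ((372/25 + 0) + 4)*2 = (372/25 + 4)*2 = (472/25)*2 = 944/25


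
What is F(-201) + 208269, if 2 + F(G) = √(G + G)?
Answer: 208267 + I*√402 ≈ 2.0827e+5 + 20.05*I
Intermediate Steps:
F(G) = -2 + √2*√G (F(G) = -2 + √(G + G) = -2 + √(2*G) = -2 + √2*√G)
F(-201) + 208269 = (-2 + √2*√(-201)) + 208269 = (-2 + √2*(I*√201)) + 208269 = (-2 + I*√402) + 208269 = 208267 + I*√402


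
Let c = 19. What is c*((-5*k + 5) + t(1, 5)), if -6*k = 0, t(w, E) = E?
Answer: 190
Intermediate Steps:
k = 0 (k = -1/6*0 = 0)
c*((-5*k + 5) + t(1, 5)) = 19*((-5*0 + 5) + 5) = 19*((0 + 5) + 5) = 19*(5 + 5) = 19*10 = 190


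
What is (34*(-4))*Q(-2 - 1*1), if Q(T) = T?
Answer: 408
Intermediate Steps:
(34*(-4))*Q(-2 - 1*1) = (34*(-4))*(-2 - 1*1) = -136*(-2 - 1) = -136*(-3) = 408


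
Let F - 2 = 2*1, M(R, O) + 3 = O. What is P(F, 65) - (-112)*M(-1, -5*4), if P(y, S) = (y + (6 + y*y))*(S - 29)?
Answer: -1640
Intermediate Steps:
M(R, O) = -3 + O
F = 4 (F = 2 + 2*1 = 2 + 2 = 4)
P(y, S) = (-29 + S)*(6 + y + y²) (P(y, S) = (y + (6 + y²))*(-29 + S) = (6 + y + y²)*(-29 + S) = (-29 + S)*(6 + y + y²))
P(F, 65) - (-112)*M(-1, -5*4) = (-174 - 29*4 - 29*4² + 6*65 + 65*4 + 65*4²) - (-112)*(-3 - 5*4) = (-174 - 116 - 29*16 + 390 + 260 + 65*16) - (-112)*(-3 - 20) = (-174 - 116 - 464 + 390 + 260 + 1040) - (-112)*(-23) = 936 - 1*2576 = 936 - 2576 = -1640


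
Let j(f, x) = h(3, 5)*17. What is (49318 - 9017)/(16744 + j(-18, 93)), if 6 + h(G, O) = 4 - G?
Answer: 40301/16659 ≈ 2.4192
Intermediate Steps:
h(G, O) = -2 - G (h(G, O) = -6 + (4 - G) = -2 - G)
j(f, x) = -85 (j(f, x) = (-2 - 1*3)*17 = (-2 - 3)*17 = -5*17 = -85)
(49318 - 9017)/(16744 + j(-18, 93)) = (49318 - 9017)/(16744 - 85) = 40301/16659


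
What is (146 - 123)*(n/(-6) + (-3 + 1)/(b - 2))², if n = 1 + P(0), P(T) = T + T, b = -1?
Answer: 23/4 ≈ 5.7500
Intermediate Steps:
P(T) = 2*T
n = 1 (n = 1 + 2*0 = 1 + 0 = 1)
(146 - 123)*(n/(-6) + (-3 + 1)/(b - 2))² = (146 - 123)*(1/(-6) + (-3 + 1)/(-1 - 2))² = 23*(1*(-⅙) - 2/(-3))² = 23*(-⅙ - 2*(-⅓))² = 23*(-⅙ + ⅔)² = 23*(½)² = 23*(¼) = 23/4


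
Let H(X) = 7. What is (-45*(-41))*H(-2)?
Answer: 12915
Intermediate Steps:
(-45*(-41))*H(-2) = -45*(-41)*7 = 1845*7 = 12915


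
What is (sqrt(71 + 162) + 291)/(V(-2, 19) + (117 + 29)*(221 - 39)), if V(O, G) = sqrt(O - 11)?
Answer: 594804/54313169 + 2044*sqrt(233)/54313169 - 291*I*sqrt(13)/706071197 - I*sqrt(3029)/706071197 ≈ 0.011526 - 1.5639e-6*I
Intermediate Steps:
V(O, G) = sqrt(-11 + O)
(sqrt(71 + 162) + 291)/(V(-2, 19) + (117 + 29)*(221 - 39)) = (sqrt(71 + 162) + 291)/(sqrt(-11 - 2) + (117 + 29)*(221 - 39)) = (sqrt(233) + 291)/(sqrt(-13) + 146*182) = (291 + sqrt(233))/(I*sqrt(13) + 26572) = (291 + sqrt(233))/(26572 + I*sqrt(13))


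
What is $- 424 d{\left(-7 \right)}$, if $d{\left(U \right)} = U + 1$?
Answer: $2544$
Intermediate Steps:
$d{\left(U \right)} = 1 + U$
$- 424 d{\left(-7 \right)} = - 424 \left(1 - 7\right) = \left(-424\right) \left(-6\right) = 2544$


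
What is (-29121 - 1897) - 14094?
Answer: -45112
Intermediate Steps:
(-29121 - 1897) - 14094 = -31018 - 14094 = -45112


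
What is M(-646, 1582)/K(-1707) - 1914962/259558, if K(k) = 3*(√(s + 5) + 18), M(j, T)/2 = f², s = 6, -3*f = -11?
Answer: -836261623/121862481 - 242*√11/8451 ≈ -6.9573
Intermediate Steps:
f = 11/3 (f = -⅓*(-11) = 11/3 ≈ 3.6667)
M(j, T) = 242/9 (M(j, T) = 2*(11/3)² = 2*(121/9) = 242/9)
K(k) = 54 + 3*√11 (K(k) = 3*(√(6 + 5) + 18) = 3*(√11 + 18) = 3*(18 + √11) = 54 + 3*√11)
M(-646, 1582)/K(-1707) - 1914962/259558 = 242/(9*(54 + 3*√11)) - 1914962/259558 = 242/(9*(54 + 3*√11)) - 1914962*1/259558 = 242/(9*(54 + 3*√11)) - 957481/129779 = -957481/129779 + 242/(9*(54 + 3*√11))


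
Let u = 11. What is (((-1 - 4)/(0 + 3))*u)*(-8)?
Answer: 440/3 ≈ 146.67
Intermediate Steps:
(((-1 - 4)/(0 + 3))*u)*(-8) = (((-1 - 4)/(0 + 3))*11)*(-8) = (-5/3*11)*(-8) = (-5*⅓*11)*(-8) = -5/3*11*(-8) = -55/3*(-8) = 440/3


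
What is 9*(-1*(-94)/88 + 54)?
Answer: 21807/44 ≈ 495.61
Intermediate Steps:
9*(-1*(-94)/88 + 54) = 9*(94*(1/88) + 54) = 9*(47/44 + 54) = 9*(2423/44) = 21807/44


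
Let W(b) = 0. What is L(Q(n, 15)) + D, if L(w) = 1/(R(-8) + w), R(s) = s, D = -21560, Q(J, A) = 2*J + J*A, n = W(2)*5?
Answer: -172481/8 ≈ -21560.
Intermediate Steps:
n = 0 (n = 0*5 = 0)
Q(J, A) = 2*J + A*J
L(w) = 1/(-8 + w)
L(Q(n, 15)) + D = 1/(-8 + 0*(2 + 15)) - 21560 = 1/(-8 + 0*17) - 21560 = 1/(-8 + 0) - 21560 = 1/(-8) - 21560 = -⅛ - 21560 = -172481/8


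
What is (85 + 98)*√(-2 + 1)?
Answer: 183*I ≈ 183.0*I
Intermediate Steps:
(85 + 98)*√(-2 + 1) = 183*√(-1) = 183*I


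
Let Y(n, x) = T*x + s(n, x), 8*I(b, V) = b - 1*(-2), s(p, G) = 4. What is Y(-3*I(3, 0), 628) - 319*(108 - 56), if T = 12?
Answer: -9048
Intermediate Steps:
I(b, V) = ¼ + b/8 (I(b, V) = (b - 1*(-2))/8 = (b + 2)/8 = (2 + b)/8 = ¼ + b/8)
Y(n, x) = 4 + 12*x (Y(n, x) = 12*x + 4 = 4 + 12*x)
Y(-3*I(3, 0), 628) - 319*(108 - 56) = (4 + 12*628) - 319*(108 - 56) = (4 + 7536) - 319*52 = 7540 - 16588 = -9048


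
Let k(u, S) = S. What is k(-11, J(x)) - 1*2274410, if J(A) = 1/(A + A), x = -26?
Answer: -118269321/52 ≈ -2.2744e+6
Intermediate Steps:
J(A) = 1/(2*A)
k(-11, J(x)) - 1*2274410 = (½)/(-26) - 1*2274410 = (½)*(-1/26) - 2274410 = -1/52 - 2274410 = -118269321/52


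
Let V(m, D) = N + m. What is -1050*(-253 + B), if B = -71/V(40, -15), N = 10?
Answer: 267141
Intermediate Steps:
V(m, D) = 10 + m
B = -71/50 (B = -71/(10 + 40) = -71/50 ≈ -1.4200)
-1050*(-253 + B) = -1050*(-253 - 71/50) = -1050*(-12721/50) = 267141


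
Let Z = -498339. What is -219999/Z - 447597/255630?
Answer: -18535188557/14154488730 ≈ -1.3095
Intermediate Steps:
-219999/Z - 447597/255630 = -219999/(-498339) - 447597/255630 = -219999*(-1/498339) - 447597*1/255630 = 73333/166113 - 149199/85210 = -18535188557/14154488730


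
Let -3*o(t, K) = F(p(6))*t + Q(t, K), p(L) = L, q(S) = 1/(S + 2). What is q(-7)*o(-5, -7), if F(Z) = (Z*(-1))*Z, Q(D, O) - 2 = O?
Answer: 35/3 ≈ 11.667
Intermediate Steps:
q(S) = 1/(2 + S)
Q(D, O) = 2 + O
F(Z) = -Z**2 (F(Z) = (-Z)*Z = -Z**2)
o(t, K) = -2/3 + 12*t - K/3 (o(t, K) = -((-1*6**2)*t + (2 + K))/3 = -((-1*36)*t + (2 + K))/3 = -(-36*t + (2 + K))/3 = -(2 + K - 36*t)/3 = -2/3 + 12*t - K/3)
q(-7)*o(-5, -7) = (-2/3 + 12*(-5) - 1/3*(-7))/(2 - 7) = (-2/3 - 60 + 7/3)/(-5) = -1/5*(-175/3) = 35/3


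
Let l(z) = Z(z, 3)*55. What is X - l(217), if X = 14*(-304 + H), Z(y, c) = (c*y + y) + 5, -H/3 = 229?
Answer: -61889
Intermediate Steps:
H = -687 (H = -3*229 = -687)
Z(y, c) = 5 + y + c*y (Z(y, c) = (y + c*y) + 5 = 5 + y + c*y)
l(z) = 275 + 220*z (l(z) = (5 + z + 3*z)*55 = (5 + 4*z)*55 = 275 + 220*z)
X = -13874 (X = 14*(-304 - 687) = 14*(-991) = -13874)
X - l(217) = -13874 - (275 + 220*217) = -13874 - (275 + 47740) = -13874 - 1*48015 = -13874 - 48015 = -61889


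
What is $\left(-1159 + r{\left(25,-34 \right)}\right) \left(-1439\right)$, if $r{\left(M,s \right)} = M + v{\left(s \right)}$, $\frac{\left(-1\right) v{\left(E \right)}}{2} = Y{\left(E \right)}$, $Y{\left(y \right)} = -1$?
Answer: $1628948$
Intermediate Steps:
$v{\left(E \right)} = 2$ ($v{\left(E \right)} = \left(-2\right) \left(-1\right) = 2$)
$r{\left(M,s \right)} = 2 + M$ ($r{\left(M,s \right)} = M + 2 = 2 + M$)
$\left(-1159 + r{\left(25,-34 \right)}\right) \left(-1439\right) = \left(-1159 + \left(2 + 25\right)\right) \left(-1439\right) = \left(-1159 + 27\right) \left(-1439\right) = \left(-1132\right) \left(-1439\right) = 1628948$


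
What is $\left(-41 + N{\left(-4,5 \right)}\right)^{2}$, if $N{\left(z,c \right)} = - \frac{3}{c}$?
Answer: $\frac{43264}{25} \approx 1730.6$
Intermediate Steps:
$\left(-41 + N{\left(-4,5 \right)}\right)^{2} = \left(-41 - \frac{3}{5}\right)^{2} = \left(- \frac{208}{5}\right)^{2} = \frac{43264}{25}$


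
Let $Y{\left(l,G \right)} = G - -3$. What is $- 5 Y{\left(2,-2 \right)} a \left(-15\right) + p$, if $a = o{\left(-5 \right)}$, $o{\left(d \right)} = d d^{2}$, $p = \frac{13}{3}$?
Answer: $- \frac{28112}{3} \approx -9370.7$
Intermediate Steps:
$p = \frac{13}{3}$ ($p = 13 \cdot \frac{1}{3} = \frac{13}{3} \approx 4.3333$)
$o{\left(d \right)} = d^{3}$
$a = -125$ ($a = \left(-5\right)^{3} = -125$)
$Y{\left(l,G \right)} = 3 + G$ ($Y{\left(l,G \right)} = G + 3 = 3 + G$)
$- 5 Y{\left(2,-2 \right)} a \left(-15\right) + p = - 5 \left(3 - 2\right) \left(-125\right) \left(-15\right) + \frac{13}{3} = \left(-5\right) 1 \left(-125\right) \left(-15\right) + \frac{13}{3} = \left(-5\right) \left(-125\right) \left(-15\right) + \frac{13}{3} = 625 \left(-15\right) + \frac{13}{3} = -9375 + \frac{13}{3} = - \frac{28112}{3}$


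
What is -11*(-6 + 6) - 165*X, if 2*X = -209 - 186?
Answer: 65175/2 ≈ 32588.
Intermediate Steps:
X = -395/2 (X = (-209 - 186)/2 = (½)*(-395) = -395/2 ≈ -197.50)
-11*(-6 + 6) - 165*X = -11*(-6 + 6) - 165*(-395/2) = -11*0 + 65175/2 = 0 + 65175/2 = 65175/2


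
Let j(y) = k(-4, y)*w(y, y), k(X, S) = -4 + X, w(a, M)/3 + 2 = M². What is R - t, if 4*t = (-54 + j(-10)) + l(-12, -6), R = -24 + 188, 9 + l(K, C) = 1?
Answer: 1535/2 ≈ 767.50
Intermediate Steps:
l(K, C) = -8 (l(K, C) = -9 + 1 = -8)
R = 164
w(a, M) = -6 + 3*M²
j(y) = 48 - 24*y² (j(y) = (-4 - 4)*(-6 + 3*y²) = -8*(-6 + 3*y²) = 48 - 24*y²)
t = -1207/2 (t = ((-54 + (48 - 24*(-10)²)) - 8)/4 = ((-54 + (48 - 24*100)) - 8)/4 = ((-54 + (48 - 2400)) - 8)/4 = ((-54 - 2352) - 8)/4 = (-2406 - 8)/4 = (¼)*(-2414) = -1207/2 ≈ -603.50)
R - t = 164 - 1*(-1207/2) = 164 + 1207/2 = 1535/2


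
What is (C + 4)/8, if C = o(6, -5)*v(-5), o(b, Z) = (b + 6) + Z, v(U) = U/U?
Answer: 11/8 ≈ 1.3750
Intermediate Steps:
v(U) = 1
o(b, Z) = 6 + Z + b (o(b, Z) = (6 + b) + Z = 6 + Z + b)
C = 7 (C = (6 - 5 + 6)*1 = 7*1 = 7)
(C + 4)/8 = (7 + 4)/8 = (⅛)*11 = 11/8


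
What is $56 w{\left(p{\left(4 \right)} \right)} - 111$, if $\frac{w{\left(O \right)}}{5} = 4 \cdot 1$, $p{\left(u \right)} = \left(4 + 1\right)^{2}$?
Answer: $1009$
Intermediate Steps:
$p{\left(u \right)} = 25$ ($p{\left(u \right)} = 5^{2} = 25$)
$w{\left(O \right)} = 20$ ($w{\left(O \right)} = 5 \cdot 4 \cdot 1 = 5 \cdot 4 = 20$)
$56 w{\left(p{\left(4 \right)} \right)} - 111 = 56 \cdot 20 - 111 = 1120 - 111 = 1009$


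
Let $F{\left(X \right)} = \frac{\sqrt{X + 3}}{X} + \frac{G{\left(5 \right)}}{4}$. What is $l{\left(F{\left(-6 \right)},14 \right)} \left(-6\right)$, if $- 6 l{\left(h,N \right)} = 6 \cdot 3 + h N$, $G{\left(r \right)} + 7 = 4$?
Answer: $\frac{15}{2} - \frac{7 i \sqrt{3}}{3} \approx 7.5 - 4.0415 i$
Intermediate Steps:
$G{\left(r \right)} = -3$ ($G{\left(r \right)} = -7 + 4 = -3$)
$F{\left(X \right)} = - \frac{3}{4} + \frac{\sqrt{3 + X}}{X}$ ($F{\left(X \right)} = \frac{\sqrt{X + 3}}{X} - \frac{3}{4} = \frac{\sqrt{3 + X}}{X} - \frac{3}{4} = - \frac{3}{4} + \frac{\sqrt{3 + X}}{X}$)
$l{\left(h,N \right)} = -3 - \frac{N h}{6}$ ($l{\left(h,N \right)} = - \frac{6 \cdot 3 + h N}{6} = - \frac{18 + N h}{6} = -3 - \frac{N h}{6}$)
$l{\left(F{\left(-6 \right)},14 \right)} \left(-6\right) = \left(-3 - \frac{7 \left(- \frac{3}{4} + \frac{\sqrt{3 - 6}}{-6}\right)}{3}\right) \left(-6\right) = \left(-3 - \frac{7 \left(- \frac{3}{4} - \frac{\sqrt{-3}}{6}\right)}{3}\right) \left(-6\right) = \left(-3 - \frac{7 \left(- \frac{3}{4} - \frac{i \sqrt{3}}{6}\right)}{3}\right) \left(-6\right) = \left(-3 + \left(\frac{7}{4} + \frac{7 i \sqrt{3}}{18}\right)\right) \left(-6\right) = \left(- \frac{5}{4} + \frac{7 i \sqrt{3}}{18}\right) \left(-6\right) = \frac{15}{2} - \frac{7 i \sqrt{3}}{3}$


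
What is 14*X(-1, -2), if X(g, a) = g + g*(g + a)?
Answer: 28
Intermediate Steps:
X(g, a) = g + g*(a + g)
14*X(-1, -2) = 14*(-(1 - 2 - 1)) = 14*(-1*(-2)) = 14*2 = 28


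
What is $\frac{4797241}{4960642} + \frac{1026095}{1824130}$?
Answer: $\frac{98863436988}{64634684939} \approx 1.5296$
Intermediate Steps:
$\frac{4797241}{4960642} + \frac{1026095}{1824130} = 4797241 \cdot \frac{1}{4960642} + 1026095 \cdot \frac{1}{1824130} = \frac{4797241}{4960642} + \frac{29317}{52118} = \frac{98863436988}{64634684939}$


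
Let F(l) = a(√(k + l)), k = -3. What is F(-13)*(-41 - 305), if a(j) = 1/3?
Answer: -346/3 ≈ -115.33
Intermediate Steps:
a(j) = ⅓
F(l) = ⅓
F(-13)*(-41 - 305) = (-41 - 305)/3 = (⅓)*(-346) = -346/3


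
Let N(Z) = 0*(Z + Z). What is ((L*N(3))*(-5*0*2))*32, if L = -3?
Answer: 0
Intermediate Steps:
N(Z) = 0 (N(Z) = 0*(2*Z) = 0)
((L*N(3))*(-5*0*2))*32 = ((-3*0)*(-5*0*2))*32 = (0*(0*2))*32 = (0*0)*32 = 0*32 = 0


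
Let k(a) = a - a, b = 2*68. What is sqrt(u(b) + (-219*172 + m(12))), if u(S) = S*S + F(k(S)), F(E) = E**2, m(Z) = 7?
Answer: I*sqrt(19165) ≈ 138.44*I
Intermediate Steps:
b = 136
k(a) = 0
u(S) = S**2 (u(S) = S*S + 0**2 = S**2 + 0 = S**2)
sqrt(u(b) + (-219*172 + m(12))) = sqrt(136**2 + (-219*172 + 7)) = sqrt(18496 + (-37668 + 7)) = sqrt(18496 - 37661) = sqrt(-19165) = I*sqrt(19165)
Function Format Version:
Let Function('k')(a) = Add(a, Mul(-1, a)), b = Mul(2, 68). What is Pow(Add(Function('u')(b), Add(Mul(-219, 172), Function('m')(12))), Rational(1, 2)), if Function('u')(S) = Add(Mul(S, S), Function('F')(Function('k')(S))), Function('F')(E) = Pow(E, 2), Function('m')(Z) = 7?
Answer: Mul(I, Pow(19165, Rational(1, 2))) ≈ Mul(138.44, I)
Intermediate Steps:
b = 136
Function('k')(a) = 0
Function('u')(S) = Pow(S, 2) (Function('u')(S) = Add(Mul(S, S), Pow(0, 2)) = Add(Pow(S, 2), 0) = Pow(S, 2))
Pow(Add(Function('u')(b), Add(Mul(-219, 172), Function('m')(12))), Rational(1, 2)) = Pow(Add(Pow(136, 2), Add(Mul(-219, 172), 7)), Rational(1, 2)) = Pow(Add(18496, Add(-37668, 7)), Rational(1, 2)) = Pow(Add(18496, -37661), Rational(1, 2)) = Pow(-19165, Rational(1, 2)) = Mul(I, Pow(19165, Rational(1, 2)))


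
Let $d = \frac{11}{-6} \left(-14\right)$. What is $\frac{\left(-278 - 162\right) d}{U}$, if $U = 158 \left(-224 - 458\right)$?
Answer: $\frac{770}{7347} \approx 0.1048$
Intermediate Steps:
$d = \frac{77}{3}$ ($d = 11 \left(- \frac{1}{6}\right) \left(-14\right) = \left(- \frac{11}{6}\right) \left(-14\right) = \frac{77}{3} \approx 25.667$)
$U = -107756$ ($U = 158 \left(-682\right) = -107756$)
$\frac{\left(-278 - 162\right) d}{U} = \frac{\left(-278 - 162\right) \frac{77}{3}}{-107756} = \left(-440\right) \frac{77}{3} \left(- \frac{1}{107756}\right) = \left(- \frac{33880}{3}\right) \left(- \frac{1}{107756}\right) = \frac{770}{7347}$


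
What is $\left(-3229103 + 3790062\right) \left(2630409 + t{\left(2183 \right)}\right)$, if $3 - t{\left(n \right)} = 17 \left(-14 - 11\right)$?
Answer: $1475791692683$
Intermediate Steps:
$t{\left(n \right)} = 428$ ($t{\left(n \right)} = 3 - 17 \left(-14 - 11\right) = 3 - 17 \left(-25\right) = 3 - -425 = 3 + 425 = 428$)
$\left(-3229103 + 3790062\right) \left(2630409 + t{\left(2183 \right)}\right) = \left(-3229103 + 3790062\right) \left(2630409 + 428\right) = 560959 \cdot 2630837 = 1475791692683$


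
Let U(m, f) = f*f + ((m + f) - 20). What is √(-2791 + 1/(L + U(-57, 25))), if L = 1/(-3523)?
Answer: 155*I*√473402196458/2018678 ≈ 52.83*I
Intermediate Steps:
L = -1/3523 ≈ -0.00028385
U(m, f) = -20 + f + m + f² (U(m, f) = f² + ((f + m) - 20) = f² + (-20 + f + m) = -20 + f + m + f²)
√(-2791 + 1/(L + U(-57, 25))) = √(-2791 + 1/(-1/3523 + (-20 + 25 - 57 + 25²))) = √(-2791 + 1/(-1/3523 + (-20 + 25 - 57 + 625))) = √(-2791 + 1/(-1/3523 + 573)) = √(-2791 + 1/(2018678/3523)) = √(-2791 + 3523/2018678) = √(-5634126775/2018678) = 155*I*√473402196458/2018678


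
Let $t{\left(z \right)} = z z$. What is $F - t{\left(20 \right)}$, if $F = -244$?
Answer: $-644$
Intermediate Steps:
$t{\left(z \right)} = z^{2}$
$F - t{\left(20 \right)} = -244 - 20^{2} = -244 - 400 = -644$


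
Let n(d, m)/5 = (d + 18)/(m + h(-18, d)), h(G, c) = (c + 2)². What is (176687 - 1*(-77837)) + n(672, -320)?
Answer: 57771350197/226978 ≈ 2.5452e+5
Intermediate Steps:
h(G, c) = (2 + c)²
n(d, m) = 5*(18 + d)/(m + (2 + d)²) (n(d, m) = 5*((d + 18)/(m + (2 + d)²)) = 5*((18 + d)/(m + (2 + d)²)) = 5*(18 + d)/(m + (2 + d)²))
(176687 - 1*(-77837)) + n(672, -320) = (176687 - 1*(-77837)) + 5*(18 + 672)/(-320 + (2 + 672)²) = (176687 + 77837) + 5*690/(-320 + 674²) = 254524 + 5*690/(-320 + 454276) = 254524 + 5*690/453956 = 254524 + 5*(1/453956)*690 = 254524 + 1725/226978 = 57771350197/226978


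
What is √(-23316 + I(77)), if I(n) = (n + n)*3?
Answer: I*√22854 ≈ 151.18*I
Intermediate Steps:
I(n) = 6*n (I(n) = (2*n)*3 = 6*n)
√(-23316 + I(77)) = √(-23316 + 6*77) = √(-23316 + 462) = √(-22854) = I*√22854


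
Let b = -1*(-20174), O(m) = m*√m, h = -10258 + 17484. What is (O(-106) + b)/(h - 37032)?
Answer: -1441/2129 + 53*I*√106/14903 ≈ -0.67684 + 0.036615*I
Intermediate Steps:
h = 7226
O(m) = m^(3/2)
b = 20174
(O(-106) + b)/(h - 37032) = ((-106)^(3/2) + 20174)/(7226 - 37032) = (-106*I*√106 + 20174)/(-29806) = (20174 - 106*I*√106)*(-1/29806) = -1441/2129 + 53*I*√106/14903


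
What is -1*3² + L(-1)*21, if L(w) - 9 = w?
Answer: 159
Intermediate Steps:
L(w) = 9 + w
-1*3² + L(-1)*21 = -1*3² + (9 - 1)*21 = -1*9 + 8*21 = -9 + 168 = 159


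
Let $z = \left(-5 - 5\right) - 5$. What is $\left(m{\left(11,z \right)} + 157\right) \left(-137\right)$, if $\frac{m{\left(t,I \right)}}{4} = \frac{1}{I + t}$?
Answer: $-21372$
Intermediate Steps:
$z = -15$ ($z = -10 - 5 = -15$)
$m{\left(t,I \right)} = \frac{4}{I + t}$
$\left(m{\left(11,z \right)} + 157\right) \left(-137\right) = \left(\frac{4}{-15 + 11} + 157\right) \left(-137\right) = \left(\frac{4}{-4} + 157\right) \left(-137\right) = \left(4 \left(- \frac{1}{4}\right) + 157\right) \left(-137\right) = \left(-1 + 157\right) \left(-137\right) = 156 \left(-137\right) = -21372$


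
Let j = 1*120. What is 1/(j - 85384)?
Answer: -1/85264 ≈ -1.1728e-5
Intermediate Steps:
j = 120
1/(j - 85384) = 1/(120 - 85384) = 1/(-85264) = -1/85264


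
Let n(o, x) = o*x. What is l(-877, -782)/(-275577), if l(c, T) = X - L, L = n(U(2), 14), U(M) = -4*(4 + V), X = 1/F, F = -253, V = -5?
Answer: 4723/23240327 ≈ 0.00020322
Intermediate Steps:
X = -1/253 (X = 1/(-253) = -1/253 ≈ -0.0039526)
U(M) = 4 (U(M) = -4*(4 - 5) = -4*(-1) = 4)
L = 56 (L = 4*14 = 56)
l(c, T) = -14169/253 (l(c, T) = -1/253 - 1*56 = -1/253 - 56 = -14169/253)
l(-877, -782)/(-275577) = -14169/253/(-275577) = -14169/253*(-1/275577) = 4723/23240327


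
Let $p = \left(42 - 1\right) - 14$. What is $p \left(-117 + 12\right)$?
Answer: $-2835$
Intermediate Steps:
$p = 27$ ($p = 41 - 14 = 27$)
$p \left(-117 + 12\right) = 27 \left(-117 + 12\right) = 27 \left(-105\right) = -2835$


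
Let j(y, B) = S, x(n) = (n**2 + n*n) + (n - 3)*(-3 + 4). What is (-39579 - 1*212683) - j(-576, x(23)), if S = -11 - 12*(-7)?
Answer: -252335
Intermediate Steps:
S = 73 (S = -11 + 84 = 73)
x(n) = -3 + n + 2*n**2 (x(n) = (n**2 + n**2) + (-3 + n)*1 = 2*n**2 + (-3 + n) = -3 + n + 2*n**2)
j(y, B) = 73
(-39579 - 1*212683) - j(-576, x(23)) = (-39579 - 1*212683) - 1*73 = (-39579 - 212683) - 73 = -252262 - 73 = -252335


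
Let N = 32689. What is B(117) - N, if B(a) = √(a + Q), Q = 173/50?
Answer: -32689 + √12046/10 ≈ -32678.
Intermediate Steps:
Q = 173/50 (Q = 173*(1/50) = 173/50 ≈ 3.4600)
B(a) = √(173/50 + a) (B(a) = √(a + 173/50) = √(173/50 + a))
B(117) - N = √(346 + 100*117)/10 - 1*32689 = √(346 + 11700)/10 - 32689 = √12046/10 - 32689 = -32689 + √12046/10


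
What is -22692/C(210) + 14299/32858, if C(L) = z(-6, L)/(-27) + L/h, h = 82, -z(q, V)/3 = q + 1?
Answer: -68780221831/6078730 ≈ -11315.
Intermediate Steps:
z(q, V) = -3 - 3*q (z(q, V) = -3*(q + 1) = -3*(1 + q) = -3 - 3*q)
C(L) = -5/9 + L/82 (C(L) = (-3 - 3*(-6))/(-27) + L/82 = (-3 + 18)*(-1/27) + L*(1/82) = 15*(-1/27) + L/82 = -5/9 + L/82)
-22692/C(210) + 14299/32858 = -22692/(-5/9 + (1/82)*210) + 14299/32858 = -22692/(-5/9 + 105/41) + 14299*(1/32858) = -22692/740/369 + 14299/32858 = -22692*369/740 + 14299/32858 = -2093337/185 + 14299/32858 = -68780221831/6078730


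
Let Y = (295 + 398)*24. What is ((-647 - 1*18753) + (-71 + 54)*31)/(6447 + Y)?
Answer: -19927/23079 ≈ -0.86343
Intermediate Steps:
Y = 16632 (Y = 693*24 = 16632)
((-647 - 1*18753) + (-71 + 54)*31)/(6447 + Y) = ((-647 - 1*18753) + (-71 + 54)*31)/(6447 + 16632) = ((-647 - 18753) - 17*31)/23079 = (-19400 - 527)*(1/23079) = -19927*1/23079 = -19927/23079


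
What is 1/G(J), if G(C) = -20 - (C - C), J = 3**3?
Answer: -1/20 ≈ -0.050000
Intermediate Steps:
J = 27
G(C) = -20 (G(C) = -20 - 1*0 = -20 + 0 = -20)
1/G(J) = 1/(-20) = -1/20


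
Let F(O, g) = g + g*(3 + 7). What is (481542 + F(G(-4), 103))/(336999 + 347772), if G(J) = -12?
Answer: 482675/684771 ≈ 0.70487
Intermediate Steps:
F(O, g) = 11*g (F(O, g) = g + g*10 = g + 10*g = 11*g)
(481542 + F(G(-4), 103))/(336999 + 347772) = (481542 + 11*103)/(336999 + 347772) = (481542 + 1133)/684771 = 482675*(1/684771) = 482675/684771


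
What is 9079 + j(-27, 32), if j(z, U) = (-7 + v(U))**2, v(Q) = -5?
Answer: 9223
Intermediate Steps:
j(z, U) = 144 (j(z, U) = (-7 - 5)**2 = (-12)**2 = 144)
9079 + j(-27, 32) = 9079 + 144 = 9223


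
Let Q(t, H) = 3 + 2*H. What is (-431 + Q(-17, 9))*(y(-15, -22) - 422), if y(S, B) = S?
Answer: 179170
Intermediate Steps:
(-431 + Q(-17, 9))*(y(-15, -22) - 422) = (-431 + (3 + 2*9))*(-15 - 422) = (-431 + (3 + 18))*(-437) = (-431 + 21)*(-437) = -410*(-437) = 179170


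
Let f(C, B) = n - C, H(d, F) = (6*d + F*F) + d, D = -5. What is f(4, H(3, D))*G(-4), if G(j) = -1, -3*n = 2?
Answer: 14/3 ≈ 4.6667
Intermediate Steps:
n = -2/3 (n = -1/3*2 = -2/3 ≈ -0.66667)
H(d, F) = F**2 + 7*d (H(d, F) = (6*d + F**2) + d = (F**2 + 6*d) + d = F**2 + 7*d)
f(C, B) = -2/3 - C
f(4, H(3, D))*G(-4) = (-2/3 - 1*4)*(-1) = (-2/3 - 4)*(-1) = -14/3*(-1) = 14/3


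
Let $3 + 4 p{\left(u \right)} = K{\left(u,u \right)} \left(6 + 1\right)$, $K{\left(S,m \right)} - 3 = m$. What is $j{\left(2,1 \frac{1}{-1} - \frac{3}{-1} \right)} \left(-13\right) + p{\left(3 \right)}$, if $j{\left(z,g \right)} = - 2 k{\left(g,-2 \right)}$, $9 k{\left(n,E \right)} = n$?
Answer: $\frac{559}{36} \approx 15.528$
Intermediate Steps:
$k{\left(n,E \right)} = \frac{n}{9}$
$K{\left(S,m \right)} = 3 + m$
$p{\left(u \right)} = \frac{9}{2} + \frac{7 u}{4}$ ($p{\left(u \right)} = - \frac{3}{4} + \frac{\left(3 + u\right) \left(6 + 1\right)}{4} = - \frac{3}{4} + \frac{\left(3 + u\right) 7}{4} = - \frac{3}{4} + \frac{21 + 7 u}{4} = - \frac{3}{4} + \left(\frac{21}{4} + \frac{7 u}{4}\right) = \frac{9}{2} + \frac{7 u}{4}$)
$j{\left(z,g \right)} = - \frac{2 g}{9}$ ($j{\left(z,g \right)} = - 2 \frac{g}{9} = - \frac{2 g}{9}$)
$j{\left(2,1 \frac{1}{-1} - \frac{3}{-1} \right)} \left(-13\right) + p{\left(3 \right)} = - \frac{2 \left(1 \frac{1}{-1} - \frac{3}{-1}\right)}{9} \left(-13\right) + \left(\frac{9}{2} + \frac{7}{4} \cdot 3\right) = - \frac{2 \left(1 \left(-1\right) - -3\right)}{9} \left(-13\right) + \left(\frac{9}{2} + \frac{21}{4}\right) = - \frac{2 \left(-1 + 3\right)}{9} \left(-13\right) + \frac{39}{4} = \left(- \frac{2}{9}\right) 2 \left(-13\right) + \frac{39}{4} = \left(- \frac{4}{9}\right) \left(-13\right) + \frac{39}{4} = \frac{52}{9} + \frac{39}{4} = \frac{559}{36}$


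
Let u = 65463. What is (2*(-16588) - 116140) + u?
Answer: -83853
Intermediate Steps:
(2*(-16588) - 116140) + u = (2*(-16588) - 116140) + 65463 = (-33176 - 116140) + 65463 = -149316 + 65463 = -83853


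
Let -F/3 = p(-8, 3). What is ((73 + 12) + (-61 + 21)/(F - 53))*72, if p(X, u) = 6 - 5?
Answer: 43200/7 ≈ 6171.4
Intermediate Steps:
p(X, u) = 1
F = -3 (F = -3*1 = -3)
((73 + 12) + (-61 + 21)/(F - 53))*72 = ((73 + 12) + (-61 + 21)/(-3 - 53))*72 = (85 - 40/(-56))*72 = (85 - 40*(-1/56))*72 = (85 + 5/7)*72 = (600/7)*72 = 43200/7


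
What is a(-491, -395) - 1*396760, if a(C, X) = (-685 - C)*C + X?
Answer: -301901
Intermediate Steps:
a(C, X) = X + C*(-685 - C) (a(C, X) = C*(-685 - C) + X = X + C*(-685 - C))
a(-491, -395) - 1*396760 = (-395 - 1*(-491)² - 685*(-491)) - 1*396760 = (-395 - 1*241081 + 336335) - 396760 = (-395 - 241081 + 336335) - 396760 = 94859 - 396760 = -301901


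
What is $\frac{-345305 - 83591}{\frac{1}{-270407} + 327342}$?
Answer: $- \frac{8921267744}{6808889861} \approx -1.3102$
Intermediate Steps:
$\frac{-345305 - 83591}{\frac{1}{-270407} + 327342} = - \frac{428896}{- \frac{1}{270407} + 327342} = - \frac{428896}{\frac{88515568193}{270407}} = \left(-428896\right) \frac{270407}{88515568193} = - \frac{8921267744}{6808889861}$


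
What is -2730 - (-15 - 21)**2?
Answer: -4026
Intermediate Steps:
-2730 - (-15 - 21)**2 = -2730 - 1*(-36)**2 = -2730 - 1*1296 = -2730 - 1296 = -4026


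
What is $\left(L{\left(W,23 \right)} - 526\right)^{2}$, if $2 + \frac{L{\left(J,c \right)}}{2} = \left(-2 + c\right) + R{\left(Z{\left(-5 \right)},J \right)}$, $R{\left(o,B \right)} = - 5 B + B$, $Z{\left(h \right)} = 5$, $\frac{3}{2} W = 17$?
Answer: $\frac{3013696}{9} \approx 3.3486 \cdot 10^{5}$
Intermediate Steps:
$W = \frac{34}{3}$ ($W = \frac{2}{3} \cdot 17 = \frac{34}{3} \approx 11.333$)
$R{\left(o,B \right)} = - 4 B$
$L{\left(J,c \right)} = -8 - 8 J + 2 c$ ($L{\left(J,c \right)} = -4 + 2 \left(\left(-2 + c\right) - 4 J\right) = -4 + 2 \left(-2 + c - 4 J\right) = -4 - \left(4 - 2 c + 8 J\right) = -8 - 8 J + 2 c$)
$\left(L{\left(W,23 \right)} - 526\right)^{2} = \left(\left(-8 - \frac{272}{3} + 2 \cdot 23\right) - 526\right)^{2} = \left(\left(-8 - \frac{272}{3} + 46\right) - 526\right)^{2} = \left(- \frac{158}{3} - 526\right)^{2} = \left(- \frac{1736}{3}\right)^{2} = \frac{3013696}{9}$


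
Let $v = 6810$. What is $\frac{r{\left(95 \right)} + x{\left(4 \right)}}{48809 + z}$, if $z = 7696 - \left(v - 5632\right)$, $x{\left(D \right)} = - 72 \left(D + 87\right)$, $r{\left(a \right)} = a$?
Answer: $- \frac{6457}{55327} \approx -0.11671$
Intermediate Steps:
$x{\left(D \right)} = -6264 - 72 D$ ($x{\left(D \right)} = - 72 \left(87 + D\right) = -6264 - 72 D$)
$z = 6518$ ($z = 7696 - \left(6810 - 5632\right) = 7696 - 1178 = 6518$)
$\frac{r{\left(95 \right)} + x{\left(4 \right)}}{48809 + z} = \frac{95 - 6552}{48809 + 6518} = \frac{95 - 6552}{55327} = \left(95 - 6552\right) \frac{1}{55327} = \left(-6457\right) \frac{1}{55327} = - \frac{6457}{55327}$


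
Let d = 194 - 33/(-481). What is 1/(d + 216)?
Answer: 481/197243 ≈ 0.0024386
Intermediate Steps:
d = 93347/481 (d = 194 - 33*(-1)/481 = 194 - 1*(-33/481) = 194 + 33/481 = 93347/481 ≈ 194.07)
1/(d + 216) = 1/(93347/481 + 216) = 1/(197243/481) = 481/197243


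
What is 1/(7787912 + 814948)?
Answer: 1/8602860 ≈ 1.1624e-7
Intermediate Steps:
1/(7787912 + 814948) = 1/8602860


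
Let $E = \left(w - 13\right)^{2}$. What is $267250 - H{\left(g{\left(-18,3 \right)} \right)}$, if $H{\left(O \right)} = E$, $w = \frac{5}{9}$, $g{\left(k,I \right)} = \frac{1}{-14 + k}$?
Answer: $\frac{21634706}{81} \approx 2.671 \cdot 10^{5}$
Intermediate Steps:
$w = \frac{5}{9}$ ($w = 5 \cdot \frac{1}{9} = \frac{5}{9} \approx 0.55556$)
$E = \frac{12544}{81}$ ($E = \left(\frac{5}{9} - 13\right)^{2} = \left(- \frac{112}{9}\right)^{2} = \frac{12544}{81} \approx 154.86$)
$H{\left(O \right)} = \frac{12544}{81}$
$267250 - H{\left(g{\left(-18,3 \right)} \right)} = 267250 - \frac{12544}{81} = \frac{21634706}{81}$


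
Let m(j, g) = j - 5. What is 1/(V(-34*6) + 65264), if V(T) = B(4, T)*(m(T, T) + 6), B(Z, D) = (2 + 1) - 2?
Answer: 1/65061 ≈ 1.5370e-5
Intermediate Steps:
B(Z, D) = 1 (B(Z, D) = 3 - 2 = 1)
m(j, g) = -5 + j
V(T) = 1 + T (V(T) = 1*((-5 + T) + 6) = 1*(1 + T) = 1 + T)
1/(V(-34*6) + 65264) = 1/((1 - 34*6) + 65264) = 1/((1 - 204) + 65264) = 1/(-203 + 65264) = 1/65061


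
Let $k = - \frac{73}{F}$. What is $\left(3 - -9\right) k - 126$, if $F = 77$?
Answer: $- \frac{10578}{77} \approx -137.38$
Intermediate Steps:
$k = - \frac{73}{77} \approx -0.94805$
$\left(3 - -9\right) k - 126 = \left(3 - -9\right) \left(- \frac{73}{77}\right) - 126 = \left(3 + 9\right) \left(- \frac{73}{77}\right) - 126 = 12 \left(- \frac{73}{77}\right) - 126 = - \frac{876}{77} - 126 = - \frac{10578}{77}$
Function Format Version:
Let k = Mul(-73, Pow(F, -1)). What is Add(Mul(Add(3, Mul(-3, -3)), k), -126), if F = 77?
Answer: Rational(-10578, 77) ≈ -137.38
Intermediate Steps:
k = Rational(-73, 77) (k = Mul(-73, Pow(77, -1)) = Mul(-73, Rational(1, 77)) = Rational(-73, 77) ≈ -0.94805)
Add(Mul(Add(3, Mul(-3, -3)), k), -126) = Add(Mul(Add(3, Mul(-3, -3)), Rational(-73, 77)), -126) = Add(Mul(Add(3, 9), Rational(-73, 77)), -126) = Add(Mul(12, Rational(-73, 77)), -126) = Add(Rational(-876, 77), -126) = Rational(-10578, 77)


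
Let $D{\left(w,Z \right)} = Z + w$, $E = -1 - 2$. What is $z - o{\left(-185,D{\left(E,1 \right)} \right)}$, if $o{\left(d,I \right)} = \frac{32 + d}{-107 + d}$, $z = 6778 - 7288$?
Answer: $- \frac{149073}{292} \approx -510.52$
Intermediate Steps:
$E = -3$ ($E = -1 - 2 = -3$)
$z = -510$ ($z = 6778 - 7288 = -510$)
$o{\left(d,I \right)} = \frac{32 + d}{-107 + d}$
$z - o{\left(-185,D{\left(E,1 \right)} \right)} = -510 - \frac{32 - 185}{-107 - 185} = -510 - \frac{1}{-292} \left(-153\right) = -510 - \left(- \frac{1}{292}\right) \left(-153\right) = -510 - \frac{153}{292} = - \frac{149073}{292}$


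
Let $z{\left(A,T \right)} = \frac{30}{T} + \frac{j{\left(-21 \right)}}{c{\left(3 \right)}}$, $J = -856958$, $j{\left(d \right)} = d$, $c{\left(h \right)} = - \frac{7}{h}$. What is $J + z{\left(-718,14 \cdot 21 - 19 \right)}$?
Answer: $- \frac{47132189}{55} \approx -8.5695 \cdot 10^{5}$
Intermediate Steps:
$z{\left(A,T \right)} = 9 + \frac{30}{T}$ ($z{\left(A,T \right)} = \frac{30}{T} - \frac{21}{\left(-7\right) \frac{1}{3}} = \frac{30}{T} - \frac{21}{- \frac{7}{3}} = \frac{30}{T} - -9 = \frac{30}{T} + 9 = 9 + \frac{30}{T}$)
$J + z{\left(-718,14 \cdot 21 - 19 \right)} = -856958 + \left(9 + \frac{30}{14 \cdot 21 - 19}\right) = -856958 + \left(9 + \frac{30}{294 - 19}\right) = -856958 + \left(9 + \frac{30}{275}\right) = -856958 + \left(9 + 30 \cdot \frac{1}{275}\right) = -856958 + \left(9 + \frac{6}{55}\right) = -856958 + \frac{501}{55} = - \frac{47132189}{55}$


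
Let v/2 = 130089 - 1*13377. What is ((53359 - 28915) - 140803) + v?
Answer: 117065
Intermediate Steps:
v = 233424 (v = 2*(130089 - 1*13377) = 2*(130089 - 13377) = 2*116712 = 233424)
((53359 - 28915) - 140803) + v = ((53359 - 28915) - 140803) + 233424 = (24444 - 140803) + 233424 = -116359 + 233424 = 117065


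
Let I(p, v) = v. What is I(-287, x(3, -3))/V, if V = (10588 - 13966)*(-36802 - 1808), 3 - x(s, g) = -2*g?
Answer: -1/43474860 ≈ -2.3002e-8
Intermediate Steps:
x(s, g) = 3 + 2*g (x(s, g) = 3 - (-2)*g = 3 + 2*g)
V = 130424580 (V = -3378*(-38610) = 130424580)
I(-287, x(3, -3))/V = (3 + 2*(-3))/130424580 = (3 - 6)*(1/130424580) = -3*1/130424580 = -1/43474860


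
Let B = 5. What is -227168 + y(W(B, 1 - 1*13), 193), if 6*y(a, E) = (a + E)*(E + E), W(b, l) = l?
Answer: -646571/3 ≈ -2.1552e+5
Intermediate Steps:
y(a, E) = E*(E + a)/3 (y(a, E) = ((a + E)*(E + E))/6 = ((E + a)*(2*E))/6 = (2*E*(E + a))/6 = E*(E + a)/3)
-227168 + y(W(B, 1 - 1*13), 193) = -227168 + (1/3)*193*(193 + (1 - 1*13)) = -227168 + (1/3)*193*(193 + (1 - 13)) = -227168 + (1/3)*193*(193 - 12) = -227168 + (1/3)*193*181 = -227168 + 34933/3 = -646571/3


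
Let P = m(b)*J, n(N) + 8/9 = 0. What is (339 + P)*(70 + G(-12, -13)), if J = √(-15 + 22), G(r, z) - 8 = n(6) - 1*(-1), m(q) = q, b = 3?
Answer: 79439/3 + 703*√7/3 ≈ 27100.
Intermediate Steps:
n(N) = -8/9 (n(N) = -8/9 + 0 = -8/9)
G(r, z) = 73/9 (G(r, z) = 8 + (-8/9 - 1*(-1)) = 8 + (-8/9 + 1) = 8 + ⅑ = 73/9)
J = √7 ≈ 2.6458
P = 3*√7 ≈ 7.9373
(339 + P)*(70 + G(-12, -13)) = (339 + 3*√7)*(70 + 73/9) = (339 + 3*√7)*(703/9) = 79439/3 + 703*√7/3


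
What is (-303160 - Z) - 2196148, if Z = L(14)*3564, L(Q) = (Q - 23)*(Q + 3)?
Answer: -1954016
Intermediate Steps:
L(Q) = (-23 + Q)*(3 + Q)
Z = -545292 (Z = (-69 + 14² - 20*14)*3564 = (-69 + 196 - 280)*3564 = -153*3564 = -545292)
(-303160 - Z) - 2196148 = (-303160 - 1*(-545292)) - 2196148 = (-303160 + 545292) - 2196148 = 242132 - 2196148 = -1954016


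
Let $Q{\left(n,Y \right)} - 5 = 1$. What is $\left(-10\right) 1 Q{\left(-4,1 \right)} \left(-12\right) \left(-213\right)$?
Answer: $-153360$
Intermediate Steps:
$Q{\left(n,Y \right)} = 6$ ($Q{\left(n,Y \right)} = 5 + 1 = 6$)
$\left(-10\right) 1 Q{\left(-4,1 \right)} \left(-12\right) \left(-213\right) = \left(-10\right) 1 \cdot 6 \left(-12\right) \left(-213\right) = \left(-10\right) \left(-72\right) \left(-213\right) = 720 \left(-213\right) = -153360$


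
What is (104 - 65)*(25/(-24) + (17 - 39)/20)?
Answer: -3341/40 ≈ -83.525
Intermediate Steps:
(104 - 65)*(25/(-24) + (17 - 39)/20) = 39*(25*(-1/24) - 22*1/20) = 39*(-25/24 - 11/10) = 39*(-257/120) = -3341/40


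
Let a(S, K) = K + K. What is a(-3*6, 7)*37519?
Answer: 525266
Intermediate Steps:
a(S, K) = 2*K
a(-3*6, 7)*37519 = (2*7)*37519 = 14*37519 = 525266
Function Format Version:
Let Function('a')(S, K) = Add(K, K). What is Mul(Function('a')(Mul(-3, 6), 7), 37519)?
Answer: 525266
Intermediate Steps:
Function('a')(S, K) = Mul(2, K)
Mul(Function('a')(Mul(-3, 6), 7), 37519) = Mul(Mul(2, 7), 37519) = Mul(14, 37519) = 525266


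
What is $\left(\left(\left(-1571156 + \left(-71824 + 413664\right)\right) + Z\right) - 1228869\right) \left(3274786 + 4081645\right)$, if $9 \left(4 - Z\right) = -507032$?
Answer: $- \frac{159021004285307}{9} \approx -1.7669 \cdot 10^{13}$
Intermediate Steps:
$Z = \frac{507068}{9}$ ($Z = 4 - - \frac{507032}{9} = 4 + \frac{507032}{9} = \frac{507068}{9} \approx 56341.0$)
$\left(\left(\left(-1571156 + \left(-71824 + 413664\right)\right) + Z\right) - 1228869\right) \left(3274786 + 4081645\right) = \left(\left(\left(-1571156 + \left(-71824 + 413664\right)\right) + \frac{507068}{9}\right) - 1228869\right) \left(3274786 + 4081645\right) = \left(\left(\left(-1571156 + 341840\right) + \frac{507068}{9}\right) - 1228869\right) 7356431 = \left(\left(-1229316 + \frac{507068}{9}\right) - 1228869\right) 7356431 = \left(- \frac{10556776}{9} - 1228869\right) 7356431 = \left(- \frac{21616597}{9}\right) 7356431 = - \frac{159021004285307}{9}$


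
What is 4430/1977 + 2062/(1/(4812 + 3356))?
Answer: 33297460862/1977 ≈ 1.6842e+7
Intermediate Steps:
4430/1977 + 2062/(1/(4812 + 3356)) = 4430*(1/1977) + 2062/(1/8168) = 4430/1977 + 2062/(1/8168) = 4430/1977 + 2062*8168 = 4430/1977 + 16842416 = 33297460862/1977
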